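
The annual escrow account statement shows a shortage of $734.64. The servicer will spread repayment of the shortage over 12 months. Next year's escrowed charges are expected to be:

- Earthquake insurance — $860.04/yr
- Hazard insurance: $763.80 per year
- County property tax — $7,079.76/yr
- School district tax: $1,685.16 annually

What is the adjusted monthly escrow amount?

Earthquake insurance: $860.04
Hazard insurance: $763.80
County property tax: $7,079.76
School district tax: $1,685.16
Combined annual = $860.04 + $763.80 + $7,079.76 + $1,685.16 = $10,388.76
Monthly = $10,388.76 ÷ 12 = $865.73
Shortage spread = $734.64 / 12 = $61.22/mo
New monthly escrow = $865.73 + $61.22 = $926.95

$926.95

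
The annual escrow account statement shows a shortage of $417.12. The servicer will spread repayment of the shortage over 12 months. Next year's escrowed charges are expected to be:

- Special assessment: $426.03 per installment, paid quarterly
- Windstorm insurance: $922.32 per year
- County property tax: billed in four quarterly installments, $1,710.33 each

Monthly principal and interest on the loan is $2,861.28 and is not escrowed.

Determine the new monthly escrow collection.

$823.74

Special assessment = $426.03 × 4 = $1,704.12/yr
Windstorm insurance = $922.32/yr
County property tax = $1,710.33 × 4 = $6,841.32/yr
Combined annual = $9,467.76
Monthly escrow = $9,467.76 ÷ 12 = $788.98
Shortage spread = $417.12 ÷ 12 = $34.76/mo
New monthly escrow = $788.98 + $34.76 = $823.74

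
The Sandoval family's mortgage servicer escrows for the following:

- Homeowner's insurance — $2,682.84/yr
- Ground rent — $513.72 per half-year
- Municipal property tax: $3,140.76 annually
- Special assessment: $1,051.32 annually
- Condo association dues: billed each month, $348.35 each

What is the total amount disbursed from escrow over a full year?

Homeowner's insurance: $2,682.84 per year
Ground rent: $513.72 × 2 = $1,027.44 per year
Municipal property tax: $3,140.76 per year
Special assessment: $1,051.32 per year
Condo association dues: $348.35 × 12 = $4,180.20 per year
Yearly total = $2,682.84 + $1,027.44 + $3,140.76 + $1,051.32 + $4,180.20 = $12,082.56

$12,082.56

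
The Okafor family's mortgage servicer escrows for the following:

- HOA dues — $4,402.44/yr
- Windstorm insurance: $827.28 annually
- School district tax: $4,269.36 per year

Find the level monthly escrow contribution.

$791.59

HOA dues — $4,402.44 per year
Windstorm insurance — $827.28 per year
School district tax — $4,269.36 per year
Yearly total = $9,499.08
Per month = $9,499.08 / 12 = $791.59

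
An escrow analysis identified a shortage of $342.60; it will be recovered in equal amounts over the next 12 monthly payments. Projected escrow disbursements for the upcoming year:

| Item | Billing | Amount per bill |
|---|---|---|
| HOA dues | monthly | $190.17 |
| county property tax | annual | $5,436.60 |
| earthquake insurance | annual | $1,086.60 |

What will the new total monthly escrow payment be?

HOA dues = $190.17 × 12 = $2,282.04 annually
County property tax = $5,436.60 annually
Earthquake insurance = $1,086.60 annually
Combined annual = $2,282.04 + $5,436.60 + $1,086.60 = $8,805.24
Base monthly escrow = $8,805.24 ÷ 12 = $733.77
Monthly shortage recovery: $342.60 / 12 = $28.55
New monthly escrow = $733.77 + $28.55 = $762.32

$762.32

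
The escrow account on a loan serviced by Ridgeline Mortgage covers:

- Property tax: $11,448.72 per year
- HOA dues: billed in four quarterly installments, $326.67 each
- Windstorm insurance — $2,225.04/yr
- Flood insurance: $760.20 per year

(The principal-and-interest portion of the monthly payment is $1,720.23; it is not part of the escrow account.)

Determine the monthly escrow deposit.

$1,311.72

Property tax: $11,448.72/yr
HOA dues: $326.67 × 4 = $1,306.68/yr
Windstorm insurance: $2,225.04/yr
Flood insurance: $760.20/yr
Yearly total = $11,448.72 + $1,306.68 + $2,225.04 + $760.20 = $15,740.64
Per month = $15,740.64 / 12 = $1,311.72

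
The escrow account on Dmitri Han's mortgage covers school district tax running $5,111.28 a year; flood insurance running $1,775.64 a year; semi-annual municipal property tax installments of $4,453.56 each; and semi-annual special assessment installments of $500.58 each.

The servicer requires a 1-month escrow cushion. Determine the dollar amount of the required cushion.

School district tax: $5,111.28 per year
Flood insurance: $1,775.64 per year
Municipal property tax: $4,453.56 × 2 = $8,907.12 per year
Special assessment: $500.58 × 2 = $1,001.16 per year
Total annual escrow = $5,111.28 + $1,775.64 + $8,907.12 + $1,001.16 = $16,795.20
Monthly = $16,795.20 ÷ 12 = $1,399.60
Reserve = 1 × $1,399.60 = $1,399.60

$1,399.60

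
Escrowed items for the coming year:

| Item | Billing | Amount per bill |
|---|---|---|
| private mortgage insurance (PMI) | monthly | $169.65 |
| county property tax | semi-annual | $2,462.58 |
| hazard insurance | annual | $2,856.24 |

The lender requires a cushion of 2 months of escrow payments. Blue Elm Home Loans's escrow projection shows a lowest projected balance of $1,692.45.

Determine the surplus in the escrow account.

$56.25

Private mortgage insurance (PMI) — $169.65 × 12 = $2,035.80 annually
County property tax — $2,462.58 × 2 = $4,925.16 annually
Hazard insurance — $2,856.24 annually
Combined annual = $2,035.80 + $4,925.16 + $2,856.24 = $9,817.20
Base monthly escrow = $9,817.20 ÷ 12 = $818.10
Required cushion = 2 × $818.10 = $1,636.20
Excess over cushion: $1,692.45 − $1,636.20 = $56.25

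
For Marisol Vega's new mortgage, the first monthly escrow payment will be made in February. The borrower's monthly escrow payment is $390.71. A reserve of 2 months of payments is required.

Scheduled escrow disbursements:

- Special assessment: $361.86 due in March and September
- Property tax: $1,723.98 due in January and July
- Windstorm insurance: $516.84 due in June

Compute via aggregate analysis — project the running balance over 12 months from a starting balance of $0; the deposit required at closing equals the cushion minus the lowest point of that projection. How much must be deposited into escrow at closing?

$1,039.84

Cushion = 2 × $390.71 = $781.42
Trial balance (start $0, +$390.71 each month, − disbursements):
  Feb: +$390.71 → $390.71
  Mar: +$390.71 − $361.86 → $419.56
  Apr: +$390.71 → $810.27
  May: +$390.71 → $1,200.98
  Jun: +$390.71 − $516.84 → $1,074.85
  Jul: +$390.71 − $1,723.98 → -$258.42
  Aug: +$390.71 → $132.29
  Sep: +$390.71 − $361.86 → $161.14
  Oct: +$390.71 → $551.85
  Nov: +$390.71 → $942.56
  Dec: +$390.71 → $1,333.27
  Jan: +$390.71 − $1,723.98 → $0.00
Lowest trial balance = -$258.42 (Jul)
Initial deposit = cushion − low point = $781.42 − (-$258.42) = $1,039.84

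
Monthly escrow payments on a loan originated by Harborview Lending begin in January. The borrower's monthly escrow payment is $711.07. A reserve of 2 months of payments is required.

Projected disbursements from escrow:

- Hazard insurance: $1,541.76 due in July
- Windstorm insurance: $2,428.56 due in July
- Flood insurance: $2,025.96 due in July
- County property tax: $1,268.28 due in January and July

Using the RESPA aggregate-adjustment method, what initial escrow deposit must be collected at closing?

Cushion = 2 × $711.07 = $1,422.14
Trial balance (start $0, +$711.07 each month, − disbursements):
  Jan: +$711.07 − $1,268.28 → -$557.21
  Feb: +$711.07 → $153.86
  Mar: +$711.07 → $864.93
  Apr: +$711.07 → $1,576.00
  May: +$711.07 → $2,287.07
  Jun: +$711.07 → $2,998.14
  Jul: +$711.07 − $7,264.56 → -$3,555.35
  Aug: +$711.07 → -$2,844.28
  Sep: +$711.07 → -$2,133.21
  Oct: +$711.07 → -$1,422.14
  Nov: +$711.07 → -$711.07
  Dec: +$711.07 → $0.00
Lowest trial balance = -$3,555.35 (Jul)
Initial deposit = cushion − low point = $1,422.14 − (-$3,555.35) = $4,977.49

$4,977.49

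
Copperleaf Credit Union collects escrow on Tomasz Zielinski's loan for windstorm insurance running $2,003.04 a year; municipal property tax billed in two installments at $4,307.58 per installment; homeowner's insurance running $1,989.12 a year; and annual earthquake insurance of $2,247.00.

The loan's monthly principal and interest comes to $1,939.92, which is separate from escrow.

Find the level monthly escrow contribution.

Windstorm insurance = $2,003.04/yr
Municipal property tax = $4,307.58 × 2 = $8,615.16/yr
Homeowner's insurance = $1,989.12/yr
Earthquake insurance = $2,247.00/yr
Combined annual = $2,003.04 + $8,615.16 + $1,989.12 + $2,247.00 = $14,854.32
Base monthly escrow = $14,854.32 ÷ 12 = $1,237.86

$1,237.86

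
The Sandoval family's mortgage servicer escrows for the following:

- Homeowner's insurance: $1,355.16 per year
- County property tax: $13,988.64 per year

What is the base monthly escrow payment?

$1,278.65

Homeowner's insurance — $1,355.16 per year
County property tax — $13,988.64 per year
Annual escrow total = $15,343.80
Monthly = $15,343.80 ÷ 12 = $1,278.65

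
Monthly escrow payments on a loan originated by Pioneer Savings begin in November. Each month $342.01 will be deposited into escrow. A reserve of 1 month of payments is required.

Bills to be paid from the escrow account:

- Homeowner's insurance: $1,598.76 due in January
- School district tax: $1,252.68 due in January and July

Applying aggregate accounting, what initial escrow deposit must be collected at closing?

Cushion = 1 × $342.01 = $342.01
Trial balance (start $0, +$342.01 each month, − disbursements):
  Nov: +$342.01 → $342.01
  Dec: +$342.01 → $684.02
  Jan: +$342.01 − $2,851.44 → -$1,825.41
  Feb: +$342.01 → -$1,483.40
  Mar: +$342.01 → -$1,141.39
  Apr: +$342.01 → -$799.38
  May: +$342.01 → -$457.37
  Jun: +$342.01 → -$115.36
  Jul: +$342.01 − $1,252.68 → -$1,026.03
  Aug: +$342.01 → -$684.02
  Sep: +$342.01 → -$342.01
  Oct: +$342.01 → $0.00
Lowest trial balance = -$1,825.41 (Jan)
Initial deposit = cushion − low point = $342.01 − (-$1,825.41) = $2,167.42

$2,167.42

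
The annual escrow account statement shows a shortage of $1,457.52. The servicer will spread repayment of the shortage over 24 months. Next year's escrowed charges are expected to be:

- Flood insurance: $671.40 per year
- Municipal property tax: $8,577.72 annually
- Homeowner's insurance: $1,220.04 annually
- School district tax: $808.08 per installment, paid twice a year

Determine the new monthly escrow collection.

$1,067.84

Flood insurance — $671.40 annually
Municipal property tax — $8,577.72 annually
Homeowner's insurance — $1,220.04 annually
School district tax — $808.08 × 2 = $1,616.16 annually
Yearly total = $12,085.32
Per month = $12,085.32 ÷ 12 = $1,007.11
Shortage spread = $1,457.52 ÷ 24 = $60.73/mo
New monthly escrow = $1,007.11 + $60.73 = $1,067.84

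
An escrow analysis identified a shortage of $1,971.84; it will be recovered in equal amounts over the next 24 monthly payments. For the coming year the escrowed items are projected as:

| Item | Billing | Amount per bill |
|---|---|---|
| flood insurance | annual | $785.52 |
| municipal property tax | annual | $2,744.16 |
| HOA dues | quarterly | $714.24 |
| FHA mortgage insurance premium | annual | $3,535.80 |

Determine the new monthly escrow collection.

$909.03

Flood insurance = $785.52/yr
Municipal property tax = $2,744.16/yr
HOA dues = $714.24 × 4 = $2,856.96/yr
FHA mortgage insurance premium = $3,535.80/yr
Annual escrow total = $785.52 + $2,744.16 + $2,856.96 + $3,535.80 = $9,922.44
Monthly = $9,922.44 ÷ 12 = $826.87
Shortage per month = $1,971.84 / 24 = $82.16
New monthly escrow = $826.87 + $82.16 = $909.03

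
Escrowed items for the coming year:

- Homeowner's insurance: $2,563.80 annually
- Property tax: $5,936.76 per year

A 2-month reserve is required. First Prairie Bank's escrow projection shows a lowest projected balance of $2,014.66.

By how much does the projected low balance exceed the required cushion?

Homeowner's insurance: $2,563.80/yr
Property tax: $5,936.76/yr
Annual escrow total = $8,500.56
Monthly = $8,500.56 ÷ 12 = $708.38
Required cushion = 2 × $708.38 = $1,416.76
Surplus = $2,014.66 − $1,416.76 = $597.90

$597.90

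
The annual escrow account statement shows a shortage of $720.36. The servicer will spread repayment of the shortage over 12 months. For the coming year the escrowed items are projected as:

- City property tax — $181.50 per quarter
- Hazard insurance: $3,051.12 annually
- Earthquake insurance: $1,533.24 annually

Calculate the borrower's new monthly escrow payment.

City property tax: $181.50 × 4 = $726.00
Hazard insurance: $3,051.12
Earthquake insurance: $1,533.24
Combined annual = $726.00 + $3,051.12 + $1,533.24 = $5,310.36
Monthly escrow = $5,310.36 / 12 = $442.53
Shortage spread = $720.36 ÷ 12 = $60.03/mo
Adjusted monthly = $442.53 + $60.03 = $502.56

$502.56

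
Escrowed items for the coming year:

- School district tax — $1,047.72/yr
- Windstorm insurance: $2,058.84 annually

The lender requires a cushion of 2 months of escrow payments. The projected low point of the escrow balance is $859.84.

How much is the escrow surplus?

School district tax = $1,047.72 annually
Windstorm insurance = $2,058.84 annually
Yearly total = $1,047.72 + $2,058.84 = $3,106.56
Per month = $3,106.56 ÷ 12 = $258.88
Required reserve = 2 × $258.88 = $517.76
Surplus = $859.84 − $517.76 = $342.08

$342.08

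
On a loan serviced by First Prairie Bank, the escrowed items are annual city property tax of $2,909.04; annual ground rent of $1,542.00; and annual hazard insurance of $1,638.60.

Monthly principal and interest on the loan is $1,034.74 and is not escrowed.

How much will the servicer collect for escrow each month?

City property tax = $2,909.04
Ground rent = $1,542.00
Hazard insurance = $1,638.60
Annual escrow total = $2,909.04 + $1,542.00 + $1,638.60 = $6,089.64
Base monthly escrow = $6,089.64 / 12 = $507.47

$507.47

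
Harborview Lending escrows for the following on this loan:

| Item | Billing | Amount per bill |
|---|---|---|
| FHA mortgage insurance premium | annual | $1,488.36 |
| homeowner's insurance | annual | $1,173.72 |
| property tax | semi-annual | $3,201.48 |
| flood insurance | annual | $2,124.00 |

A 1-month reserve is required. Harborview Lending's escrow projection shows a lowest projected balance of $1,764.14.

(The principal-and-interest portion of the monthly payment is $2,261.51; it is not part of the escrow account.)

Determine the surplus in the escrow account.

FHA mortgage insurance premium: $1,488.36/yr
Homeowner's insurance: $1,173.72/yr
Property tax: $3,201.48 × 2 = $6,402.96/yr
Flood insurance: $2,124.00/yr
Total per year = $11,189.04
Monthly = $11,189.04 ÷ 12 = $932.42
Cushion = 1 × $932.42 = $932.42
Excess over cushion: $1,764.14 − $932.42 = $831.72

$831.72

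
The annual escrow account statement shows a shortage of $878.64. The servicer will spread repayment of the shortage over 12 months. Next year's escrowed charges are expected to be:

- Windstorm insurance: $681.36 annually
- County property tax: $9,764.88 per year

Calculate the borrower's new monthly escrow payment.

$943.74

Windstorm insurance — $681.36 per year
County property tax — $9,764.88 per year
Yearly total = $681.36 + $9,764.88 = $10,446.24
Monthly escrow = $10,446.24 / 12 = $870.52
Monthly shortage recovery: $878.64 / 12 = $73.22
Adjusted monthly = $870.52 + $73.22 = $943.74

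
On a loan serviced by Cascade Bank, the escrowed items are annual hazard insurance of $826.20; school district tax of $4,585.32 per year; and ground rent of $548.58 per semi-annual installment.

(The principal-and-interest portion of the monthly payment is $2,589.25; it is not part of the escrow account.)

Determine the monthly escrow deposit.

Hazard insurance = $826.20/yr
School district tax = $4,585.32/yr
Ground rent = $548.58 × 2 = $1,097.16/yr
Yearly total = $6,508.68
Monthly escrow = $6,508.68 / 12 = $542.39

$542.39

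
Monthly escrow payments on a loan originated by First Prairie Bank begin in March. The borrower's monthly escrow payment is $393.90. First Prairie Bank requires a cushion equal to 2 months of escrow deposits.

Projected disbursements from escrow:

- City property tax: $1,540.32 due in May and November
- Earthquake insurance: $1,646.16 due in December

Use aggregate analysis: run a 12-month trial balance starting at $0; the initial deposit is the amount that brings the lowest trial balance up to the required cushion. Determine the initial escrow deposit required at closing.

Cushion = 2 × $393.90 = $787.80
Trial balance (start $0, +$393.90 each month, − disbursements):
  Mar: +$393.90 → $393.90
  Apr: +$393.90 → $787.80
  May: +$393.90 − $1,540.32 → -$358.62
  Jun: +$393.90 → $35.28
  Jul: +$393.90 → $429.18
  Aug: +$393.90 → $823.08
  Sep: +$393.90 → $1,216.98
  Oct: +$393.90 → $1,610.88
  Nov: +$393.90 − $1,540.32 → $464.46
  Dec: +$393.90 − $1,646.16 → -$787.80
  Jan: +$393.90 → -$393.90
  Feb: +$393.90 → $0.00
Lowest trial balance = -$787.80 (Dec)
Initial deposit = cushion − low point = $787.80 − (-$787.80) = $1,575.60

$1,575.60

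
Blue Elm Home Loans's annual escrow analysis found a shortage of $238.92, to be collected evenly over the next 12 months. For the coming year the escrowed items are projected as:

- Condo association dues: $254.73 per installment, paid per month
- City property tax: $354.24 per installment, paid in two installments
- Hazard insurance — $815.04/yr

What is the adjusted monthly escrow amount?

$401.60

Condo association dues = $254.73 × 12 = $3,056.76
City property tax = $354.24 × 2 = $708.48
Hazard insurance = $815.04
Annual escrow total = $3,056.76 + $708.48 + $815.04 = $4,580.28
Base monthly escrow = $4,580.28 ÷ 12 = $381.69
Shortage spread = $238.92 / 12 = $19.91/mo
Adjusted monthly = $381.69 + $19.91 = $401.60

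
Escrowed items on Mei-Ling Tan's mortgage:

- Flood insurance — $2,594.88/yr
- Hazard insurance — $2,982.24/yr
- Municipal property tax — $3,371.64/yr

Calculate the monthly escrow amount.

$745.73

Flood insurance — $2,594.88/yr
Hazard insurance — $2,982.24/yr
Municipal property tax — $3,371.64/yr
Total per year = $2,594.88 + $2,982.24 + $3,371.64 = $8,948.76
Per month = $8,948.76 / 12 = $745.73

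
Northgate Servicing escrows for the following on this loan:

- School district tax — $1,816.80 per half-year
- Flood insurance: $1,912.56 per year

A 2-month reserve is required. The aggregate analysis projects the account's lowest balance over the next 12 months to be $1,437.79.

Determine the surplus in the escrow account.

$513.43

School district tax = $1,816.80 × 2 = $3,633.60
Flood insurance = $1,912.56
Yearly total = $3,633.60 + $1,912.56 = $5,546.16
Per month = $5,546.16 / 12 = $462.18
Cushion = 2 × $462.18 = $924.36
Excess over cushion: $1,437.79 − $924.36 = $513.43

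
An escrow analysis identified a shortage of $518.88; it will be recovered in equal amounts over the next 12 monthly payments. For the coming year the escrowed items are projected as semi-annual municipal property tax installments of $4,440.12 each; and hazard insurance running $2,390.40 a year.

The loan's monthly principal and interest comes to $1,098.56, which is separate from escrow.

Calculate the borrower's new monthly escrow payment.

Municipal property tax = $4,440.12 × 2 = $8,880.24 per year
Hazard insurance = $2,390.40 per year
Annual escrow total = $11,270.64
Monthly escrow = $11,270.64 / 12 = $939.22
Monthly shortage recovery: $518.88 / 12 = $43.24
Adjusted monthly = $939.22 + $43.24 = $982.46

$982.46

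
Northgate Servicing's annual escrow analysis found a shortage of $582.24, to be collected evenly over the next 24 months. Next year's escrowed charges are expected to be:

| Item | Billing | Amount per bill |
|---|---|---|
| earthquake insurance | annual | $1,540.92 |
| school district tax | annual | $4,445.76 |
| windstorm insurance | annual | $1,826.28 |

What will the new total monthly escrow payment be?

Earthquake insurance: $1,540.92 per year
School district tax: $4,445.76 per year
Windstorm insurance: $1,826.28 per year
Annual escrow total = $7,812.96
Per month = $7,812.96 ÷ 12 = $651.08
Monthly shortage recovery: $582.24 / 24 = $24.26
New monthly escrow = $651.08 + $24.26 = $675.34

$675.34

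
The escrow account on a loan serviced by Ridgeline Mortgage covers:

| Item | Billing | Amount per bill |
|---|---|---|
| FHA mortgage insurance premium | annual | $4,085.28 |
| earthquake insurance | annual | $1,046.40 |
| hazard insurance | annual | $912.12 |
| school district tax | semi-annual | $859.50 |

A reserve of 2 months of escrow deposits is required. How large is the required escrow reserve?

FHA mortgage insurance premium: $4,085.28/yr
Earthquake insurance: $1,046.40/yr
Hazard insurance: $912.12/yr
School district tax: $859.50 × 2 = $1,719.00/yr
Annual escrow total = $7,762.80
Per month = $7,762.80 / 12 = $646.90
Required cushion = 2 × $646.90 = $1,293.80

$1,293.80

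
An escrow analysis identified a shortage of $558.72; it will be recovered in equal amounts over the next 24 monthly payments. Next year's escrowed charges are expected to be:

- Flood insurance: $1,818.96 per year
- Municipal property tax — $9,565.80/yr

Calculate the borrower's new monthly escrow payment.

$972.01

Flood insurance — $1,818.96 per year
Municipal property tax — $9,565.80 per year
Combined annual = $1,818.96 + $9,565.80 = $11,384.76
Monthly escrow = $11,384.76 / 12 = $948.73
Shortage per month = $558.72 ÷ 24 = $23.28
Adjusted monthly = $948.73 + $23.28 = $972.01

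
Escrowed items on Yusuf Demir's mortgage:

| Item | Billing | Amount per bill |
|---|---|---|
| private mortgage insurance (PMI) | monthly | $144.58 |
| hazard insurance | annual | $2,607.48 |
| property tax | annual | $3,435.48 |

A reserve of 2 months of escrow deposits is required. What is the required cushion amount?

Private mortgage insurance (PMI) = $144.58 × 12 = $1,734.96 annually
Hazard insurance = $2,607.48 annually
Property tax = $3,435.48 annually
Yearly total = $7,777.92
Monthly escrow = $7,777.92 ÷ 12 = $648.16
Reserve = 2 × $648.16 = $1,296.32

$1,296.32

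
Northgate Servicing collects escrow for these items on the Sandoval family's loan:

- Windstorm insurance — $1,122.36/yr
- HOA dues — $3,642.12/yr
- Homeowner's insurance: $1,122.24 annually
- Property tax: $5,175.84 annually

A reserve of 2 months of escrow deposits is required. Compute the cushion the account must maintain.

$1,843.76

Windstorm insurance = $1,122.36 per year
HOA dues = $3,642.12 per year
Homeowner's insurance = $1,122.24 per year
Property tax = $5,175.84 per year
Combined annual = $1,122.36 + $3,642.12 + $1,122.24 + $5,175.84 = $11,062.56
Monthly = $11,062.56 / 12 = $921.88
Cushion = 2 × $921.88 = $1,843.76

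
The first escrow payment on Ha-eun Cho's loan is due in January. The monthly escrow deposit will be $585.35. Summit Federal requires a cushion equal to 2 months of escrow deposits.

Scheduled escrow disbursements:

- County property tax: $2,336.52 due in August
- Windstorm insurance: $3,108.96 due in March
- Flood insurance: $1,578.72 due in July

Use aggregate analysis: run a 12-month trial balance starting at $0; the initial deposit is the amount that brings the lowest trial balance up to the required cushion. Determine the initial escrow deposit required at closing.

Cushion = 2 × $585.35 = $1,170.70
Trial balance (start $0, +$585.35 each month, − disbursements):
  Jan: +$585.35 → $585.35
  Feb: +$585.35 → $1,170.70
  Mar: +$585.35 − $3,108.96 → -$1,352.91
  Apr: +$585.35 → -$767.56
  May: +$585.35 → -$182.21
  Jun: +$585.35 → $403.14
  Jul: +$585.35 − $1,578.72 → -$590.23
  Aug: +$585.35 − $2,336.52 → -$2,341.40
  Sep: +$585.35 → -$1,756.05
  Oct: +$585.35 → -$1,170.70
  Nov: +$585.35 → -$585.35
  Dec: +$585.35 → $0.00
Lowest trial balance = -$2,341.40 (Aug)
Initial deposit = cushion − low point = $1,170.70 − (-$2,341.40) = $3,512.10

$3,512.10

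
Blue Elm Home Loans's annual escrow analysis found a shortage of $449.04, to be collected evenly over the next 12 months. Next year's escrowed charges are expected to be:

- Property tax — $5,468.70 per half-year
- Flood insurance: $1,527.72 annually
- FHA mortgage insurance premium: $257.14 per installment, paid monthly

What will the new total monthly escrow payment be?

Property tax = $5,468.70 × 2 = $10,937.40 per year
Flood insurance = $1,527.72 per year
FHA mortgage insurance premium = $257.14 × 12 = $3,085.68 per year
Combined annual = $10,937.40 + $1,527.72 + $3,085.68 = $15,550.80
Monthly escrow = $15,550.80 / 12 = $1,295.90
Shortage per month = $449.04 / 12 = $37.42
New monthly escrow = $1,295.90 + $37.42 = $1,333.32

$1,333.32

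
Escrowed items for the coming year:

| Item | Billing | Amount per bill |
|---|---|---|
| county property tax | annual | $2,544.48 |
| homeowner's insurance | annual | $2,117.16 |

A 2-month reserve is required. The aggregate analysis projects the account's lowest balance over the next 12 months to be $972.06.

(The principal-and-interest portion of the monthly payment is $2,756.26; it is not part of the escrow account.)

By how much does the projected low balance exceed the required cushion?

County property tax: $2,544.48
Homeowner's insurance: $2,117.16
Annual escrow total = $2,544.48 + $2,117.16 = $4,661.64
Monthly = $4,661.64 ÷ 12 = $388.47
Cushion = 2 × $388.47 = $776.94
Surplus = $972.06 − $776.94 = $195.12

$195.12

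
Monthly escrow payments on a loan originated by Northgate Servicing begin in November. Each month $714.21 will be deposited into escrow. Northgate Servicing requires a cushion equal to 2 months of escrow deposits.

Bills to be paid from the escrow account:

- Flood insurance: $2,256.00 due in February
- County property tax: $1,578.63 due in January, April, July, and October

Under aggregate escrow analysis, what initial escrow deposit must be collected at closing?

Cushion = 2 × $714.21 = $1,428.42
Trial balance (start $0, +$714.21 each month, − disbursements):
  Nov: +$714.21 → $714.21
  Dec: +$714.21 → $1,428.42
  Jan: +$714.21 − $1,578.63 → $564.00
  Feb: +$714.21 − $2,256.00 → -$977.79
  Mar: +$714.21 → -$263.58
  Apr: +$714.21 − $1,578.63 → -$1,128.00
  May: +$714.21 → -$413.79
  Jun: +$714.21 → $300.42
  Jul: +$714.21 − $1,578.63 → -$564.00
  Aug: +$714.21 → $150.21
  Sep: +$714.21 → $864.42
  Oct: +$714.21 − $1,578.63 → $0.00
Lowest trial balance = -$1,128.00 (Apr)
Initial deposit = cushion − low point = $1,428.42 − (-$1,128.00) = $2,556.42

$2,556.42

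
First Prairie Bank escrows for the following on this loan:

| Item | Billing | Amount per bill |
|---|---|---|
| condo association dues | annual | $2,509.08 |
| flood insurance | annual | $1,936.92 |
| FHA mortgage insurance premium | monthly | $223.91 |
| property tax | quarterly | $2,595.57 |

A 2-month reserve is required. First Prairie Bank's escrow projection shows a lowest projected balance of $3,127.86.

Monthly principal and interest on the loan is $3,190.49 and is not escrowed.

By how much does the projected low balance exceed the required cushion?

Condo association dues: $2,509.08/yr
Flood insurance: $1,936.92/yr
FHA mortgage insurance premium: $223.91 × 12 = $2,686.92/yr
Property tax: $2,595.57 × 4 = $10,382.28/yr
Annual escrow total = $2,509.08 + $1,936.92 + $2,686.92 + $10,382.28 = $17,515.20
Base monthly escrow = $17,515.20 / 12 = $1,459.60
Required cushion = 2 × $1,459.60 = $2,919.20
Excess over cushion: $3,127.86 − $2,919.20 = $208.66

$208.66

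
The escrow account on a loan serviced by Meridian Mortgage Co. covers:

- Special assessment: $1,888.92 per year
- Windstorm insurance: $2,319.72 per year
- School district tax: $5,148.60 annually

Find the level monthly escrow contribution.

Special assessment = $1,888.92/yr
Windstorm insurance = $2,319.72/yr
School district tax = $5,148.60/yr
Annual escrow total = $9,357.24
Monthly escrow = $9,357.24 / 12 = $779.77

$779.77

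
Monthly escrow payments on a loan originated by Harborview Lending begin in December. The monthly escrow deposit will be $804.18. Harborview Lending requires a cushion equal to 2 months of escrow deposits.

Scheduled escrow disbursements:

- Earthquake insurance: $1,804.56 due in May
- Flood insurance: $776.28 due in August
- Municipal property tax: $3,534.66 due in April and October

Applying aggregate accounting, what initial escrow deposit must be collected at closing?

Cushion = 2 × $804.18 = $1,608.36
Trial balance (start $0, +$804.18 each month, − disbursements):
  Dec: +$804.18 → $804.18
  Jan: +$804.18 → $1,608.36
  Feb: +$804.18 → $2,412.54
  Mar: +$804.18 → $3,216.72
  Apr: +$804.18 − $3,534.66 → $486.24
  May: +$804.18 − $1,804.56 → -$514.14
  Jun: +$804.18 → $290.04
  Jul: +$804.18 → $1,094.22
  Aug: +$804.18 − $776.28 → $1,122.12
  Sep: +$804.18 → $1,926.30
  Oct: +$804.18 − $3,534.66 → -$804.18
  Nov: +$804.18 → $0.00
Lowest trial balance = -$804.18 (Oct)
Initial deposit = cushion − low point = $1,608.36 − (-$804.18) = $2,412.54

$2,412.54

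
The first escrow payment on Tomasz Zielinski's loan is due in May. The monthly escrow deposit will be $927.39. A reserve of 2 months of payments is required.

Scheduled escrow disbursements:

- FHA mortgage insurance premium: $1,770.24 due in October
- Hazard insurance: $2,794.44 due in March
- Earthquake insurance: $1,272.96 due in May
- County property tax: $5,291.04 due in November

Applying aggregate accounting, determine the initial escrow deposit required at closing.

$3,697.29

Cushion = 2 × $927.39 = $1,854.78
Trial balance (start $0, +$927.39 each month, − disbursements):
  May: +$927.39 − $1,272.96 → -$345.57
  Jun: +$927.39 → $581.82
  Jul: +$927.39 → $1,509.21
  Aug: +$927.39 → $2,436.60
  Sep: +$927.39 → $3,363.99
  Oct: +$927.39 − $1,770.24 → $2,521.14
  Nov: +$927.39 − $5,291.04 → -$1,842.51
  Dec: +$927.39 → -$915.12
  Jan: +$927.39 → $12.27
  Feb: +$927.39 → $939.66
  Mar: +$927.39 − $2,794.44 → -$927.39
  Apr: +$927.39 → $0.00
Lowest trial balance = -$1,842.51 (Nov)
Initial deposit = cushion − low point = $1,854.78 − (-$1,842.51) = $3,697.29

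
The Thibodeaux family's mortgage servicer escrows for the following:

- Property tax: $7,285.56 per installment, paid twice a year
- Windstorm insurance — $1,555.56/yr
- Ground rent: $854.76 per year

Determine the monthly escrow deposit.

$1,415.12

Property tax = $7,285.56 × 2 = $14,571.12/yr
Windstorm insurance = $1,555.56/yr
Ground rent = $854.76/yr
Annual escrow total = $16,981.44
Monthly = $16,981.44 ÷ 12 = $1,415.12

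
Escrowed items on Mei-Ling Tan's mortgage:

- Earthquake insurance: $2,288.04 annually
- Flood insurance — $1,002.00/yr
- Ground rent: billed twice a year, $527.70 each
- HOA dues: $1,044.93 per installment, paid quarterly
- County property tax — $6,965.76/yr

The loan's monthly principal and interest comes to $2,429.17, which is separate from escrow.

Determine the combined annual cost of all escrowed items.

$15,490.92

Earthquake insurance: $2,288.04/yr
Flood insurance: $1,002.00/yr
Ground rent: $527.70 × 2 = $1,055.40/yr
HOA dues: $1,044.93 × 4 = $4,179.72/yr
County property tax: $6,965.76/yr
Annual escrow total = $15,490.92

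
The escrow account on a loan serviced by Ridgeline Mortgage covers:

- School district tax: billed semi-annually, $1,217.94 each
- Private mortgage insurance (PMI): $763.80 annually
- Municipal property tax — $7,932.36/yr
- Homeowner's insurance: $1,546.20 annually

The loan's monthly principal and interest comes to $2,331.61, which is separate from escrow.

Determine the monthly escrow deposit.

School district tax — $1,217.94 × 2 = $2,435.88 annually
Private mortgage insurance (PMI) — $763.80 annually
Municipal property tax — $7,932.36 annually
Homeowner's insurance — $1,546.20 annually
Total annual escrow = $2,435.88 + $763.80 + $7,932.36 + $1,546.20 = $12,678.24
Per month = $12,678.24 ÷ 12 = $1,056.52

$1,056.52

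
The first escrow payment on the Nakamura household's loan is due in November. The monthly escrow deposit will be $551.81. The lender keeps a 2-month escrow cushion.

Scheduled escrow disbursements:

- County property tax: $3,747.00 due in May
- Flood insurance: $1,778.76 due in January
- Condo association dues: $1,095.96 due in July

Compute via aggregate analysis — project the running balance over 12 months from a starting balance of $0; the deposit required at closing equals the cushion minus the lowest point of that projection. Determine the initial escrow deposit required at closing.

$2,766.71

Cushion = 2 × $551.81 = $1,103.62
Trial balance (start $0, +$551.81 each month, − disbursements):
  Nov: +$551.81 → $551.81
  Dec: +$551.81 → $1,103.62
  Jan: +$551.81 − $1,778.76 → -$123.33
  Feb: +$551.81 → $428.48
  Mar: +$551.81 → $980.29
  Apr: +$551.81 → $1,532.10
  May: +$551.81 − $3,747.00 → -$1,663.09
  Jun: +$551.81 → -$1,111.28
  Jul: +$551.81 − $1,095.96 → -$1,655.43
  Aug: +$551.81 → -$1,103.62
  Sep: +$551.81 → -$551.81
  Oct: +$551.81 → $0.00
Lowest trial balance = -$1,663.09 (May)
Initial deposit = cushion − low point = $1,103.62 − (-$1,663.09) = $2,766.71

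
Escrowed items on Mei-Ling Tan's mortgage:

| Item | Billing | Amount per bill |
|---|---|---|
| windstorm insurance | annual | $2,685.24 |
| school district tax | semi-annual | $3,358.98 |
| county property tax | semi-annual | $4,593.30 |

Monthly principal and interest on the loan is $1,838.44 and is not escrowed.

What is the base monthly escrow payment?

$1,549.15

Windstorm insurance — $2,685.24
School district tax — $3,358.98 × 2 = $6,717.96
County property tax — $4,593.30 × 2 = $9,186.60
Yearly total = $2,685.24 + $6,717.96 + $9,186.60 = $18,589.80
Monthly escrow = $18,589.80 ÷ 12 = $1,549.15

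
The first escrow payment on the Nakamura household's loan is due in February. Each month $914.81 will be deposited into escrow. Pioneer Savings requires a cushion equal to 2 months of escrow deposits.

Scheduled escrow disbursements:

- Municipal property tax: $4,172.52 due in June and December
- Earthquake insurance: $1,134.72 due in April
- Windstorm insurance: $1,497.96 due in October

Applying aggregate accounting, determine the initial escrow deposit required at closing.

$2,744.43

Cushion = 2 × $914.81 = $1,829.62
Trial balance (start $0, +$914.81 each month, − disbursements):
  Feb: +$914.81 → $914.81
  Mar: +$914.81 → $1,829.62
  Apr: +$914.81 − $1,134.72 → $1,609.71
  May: +$914.81 → $2,524.52
  Jun: +$914.81 − $4,172.52 → -$733.19
  Jul: +$914.81 → $181.62
  Aug: +$914.81 → $1,096.43
  Sep: +$914.81 → $2,011.24
  Oct: +$914.81 − $1,497.96 → $1,428.09
  Nov: +$914.81 → $2,342.90
  Dec: +$914.81 − $4,172.52 → -$914.81
  Jan: +$914.81 → $0.00
Lowest trial balance = -$914.81 (Dec)
Initial deposit = cushion − low point = $1,829.62 − (-$914.81) = $2,744.43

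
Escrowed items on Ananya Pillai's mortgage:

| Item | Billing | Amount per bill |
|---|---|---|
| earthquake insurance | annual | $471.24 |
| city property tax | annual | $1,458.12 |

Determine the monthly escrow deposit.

Earthquake insurance: $471.24
City property tax: $1,458.12
Combined annual = $1,929.36
Base monthly escrow = $1,929.36 ÷ 12 = $160.78

$160.78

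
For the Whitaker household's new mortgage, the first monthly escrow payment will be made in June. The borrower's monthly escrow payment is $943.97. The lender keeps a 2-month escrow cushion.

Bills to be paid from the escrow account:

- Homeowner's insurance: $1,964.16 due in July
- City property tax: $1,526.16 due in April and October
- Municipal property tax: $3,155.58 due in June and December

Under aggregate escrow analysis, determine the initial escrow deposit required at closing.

$5,119.74

Cushion = 2 × $943.97 = $1,887.94
Trial balance (start $0, +$943.97 each month, − disbursements):
  Jun: +$943.97 − $3,155.58 → -$2,211.61
  Jul: +$943.97 − $1,964.16 → -$3,231.80
  Aug: +$943.97 → -$2,287.83
  Sep: +$943.97 → -$1,343.86
  Oct: +$943.97 − $1,526.16 → -$1,926.05
  Nov: +$943.97 → -$982.08
  Dec: +$943.97 − $3,155.58 → -$3,193.69
  Jan: +$943.97 → -$2,249.72
  Feb: +$943.97 → -$1,305.75
  Mar: +$943.97 → -$361.78
  Apr: +$943.97 − $1,526.16 → -$943.97
  May: +$943.97 → $0.00
Lowest trial balance = -$3,231.80 (Jul)
Initial deposit = cushion − low point = $1,887.94 − (-$3,231.80) = $5,119.74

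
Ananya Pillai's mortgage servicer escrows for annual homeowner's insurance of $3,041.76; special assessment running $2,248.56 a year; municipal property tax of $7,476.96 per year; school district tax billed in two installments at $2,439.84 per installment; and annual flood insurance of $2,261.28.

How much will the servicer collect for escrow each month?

Homeowner's insurance — $3,041.76 annually
Special assessment — $2,248.56 annually
Municipal property tax — $7,476.96 annually
School district tax — $2,439.84 × 2 = $4,879.68 annually
Flood insurance — $2,261.28 annually
Annual escrow total = $3,041.76 + $2,248.56 + $7,476.96 + $4,879.68 + $2,261.28 = $19,908.24
Base monthly escrow = $19,908.24 ÷ 12 = $1,659.02

$1,659.02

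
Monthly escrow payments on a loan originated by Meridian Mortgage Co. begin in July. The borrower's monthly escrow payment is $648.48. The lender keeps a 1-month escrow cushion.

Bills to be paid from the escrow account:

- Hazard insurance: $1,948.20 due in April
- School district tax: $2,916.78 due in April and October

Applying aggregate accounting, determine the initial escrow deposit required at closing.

$1,945.44

Cushion = 1 × $648.48 = $648.48
Trial balance (start $0, +$648.48 each month, − disbursements):
  Jul: +$648.48 → $648.48
  Aug: +$648.48 → $1,296.96
  Sep: +$648.48 → $1,945.44
  Oct: +$648.48 − $2,916.78 → -$322.86
  Nov: +$648.48 → $325.62
  Dec: +$648.48 → $974.10
  Jan: +$648.48 → $1,622.58
  Feb: +$648.48 → $2,271.06
  Mar: +$648.48 → $2,919.54
  Apr: +$648.48 − $4,864.98 → -$1,296.96
  May: +$648.48 → -$648.48
  Jun: +$648.48 → $0.00
Lowest trial balance = -$1,296.96 (Apr)
Initial deposit = cushion − low point = $648.48 − (-$1,296.96) = $1,945.44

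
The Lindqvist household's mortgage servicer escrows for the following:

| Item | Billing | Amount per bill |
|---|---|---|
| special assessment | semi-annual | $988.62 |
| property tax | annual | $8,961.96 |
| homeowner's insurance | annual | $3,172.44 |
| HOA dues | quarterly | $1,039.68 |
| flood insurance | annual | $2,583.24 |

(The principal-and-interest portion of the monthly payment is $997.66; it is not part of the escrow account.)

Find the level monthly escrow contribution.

$1,737.80

Special assessment — $988.62 × 2 = $1,977.24
Property tax — $8,961.96
Homeowner's insurance — $3,172.44
HOA dues — $1,039.68 × 4 = $4,158.72
Flood insurance — $2,583.24
Combined annual = $20,853.60
Monthly = $20,853.60 ÷ 12 = $1,737.80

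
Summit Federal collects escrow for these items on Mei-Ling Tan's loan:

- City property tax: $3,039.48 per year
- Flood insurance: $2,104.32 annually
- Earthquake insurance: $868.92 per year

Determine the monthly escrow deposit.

$501.06

City property tax: $3,039.48 annually
Flood insurance: $2,104.32 annually
Earthquake insurance: $868.92 annually
Total annual escrow = $6,012.72
Monthly = $6,012.72 ÷ 12 = $501.06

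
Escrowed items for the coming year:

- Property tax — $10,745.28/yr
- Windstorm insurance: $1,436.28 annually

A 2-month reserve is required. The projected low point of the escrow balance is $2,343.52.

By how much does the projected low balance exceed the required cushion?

$313.26

Property tax — $10,745.28
Windstorm insurance — $1,436.28
Annual escrow total = $10,745.28 + $1,436.28 = $12,181.56
Per month = $12,181.56 / 12 = $1,015.13
Cushion = 2 × $1,015.13 = $2,030.26
Excess over cushion: $2,343.52 − $2,030.26 = $313.26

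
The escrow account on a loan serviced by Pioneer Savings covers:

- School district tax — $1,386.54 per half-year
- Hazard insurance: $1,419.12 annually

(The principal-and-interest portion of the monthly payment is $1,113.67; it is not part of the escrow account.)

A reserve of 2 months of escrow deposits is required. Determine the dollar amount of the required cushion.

$698.70

School district tax — $1,386.54 × 2 = $2,773.08 per year
Hazard insurance — $1,419.12 per year
Yearly total = $4,192.20
Per month = $4,192.20 / 12 = $349.35
Required cushion = 2 × $349.35 = $698.70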